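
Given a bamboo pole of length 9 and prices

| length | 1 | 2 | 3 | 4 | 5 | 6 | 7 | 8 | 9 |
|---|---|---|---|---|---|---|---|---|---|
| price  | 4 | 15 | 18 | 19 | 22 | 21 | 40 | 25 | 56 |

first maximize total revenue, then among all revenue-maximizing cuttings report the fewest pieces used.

5

Build r[k] bottom-up: r[k] = max over allowed piece i of (p[i] + r[k−i]).
r[1] = 4
r[2] = 15
r[3] = 19  (first piece 1, then r[2]=15)
r[4] = 30  (first piece 2, then r[2]=15)
r[5] = 34  (first piece 1, then r[4]=30)
r[6] = 45  (first piece 2, then r[4]=30)
r[7] = 49  (first piece 1, then r[6]=45)
r[8] = 60  (first piece 2, then r[6]=45)
r[9] = 64  (first piece 1, then r[8]=60)
Maximum revenue is $64.
Now minimize piece count subject to staying optimal: for each k, pieces[k] = 1 + min over i with p[i]+r[k−i]=r[k] of pieces[k−i].
pieces[6] = 3
pieces[7] = 4
pieces[8] = 4
pieces[9] = 5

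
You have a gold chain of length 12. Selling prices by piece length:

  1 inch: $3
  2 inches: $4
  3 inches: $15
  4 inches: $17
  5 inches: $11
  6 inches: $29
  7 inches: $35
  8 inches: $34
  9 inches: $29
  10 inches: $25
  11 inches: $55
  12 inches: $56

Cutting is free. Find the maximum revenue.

Build R[k] bottom-up: R[k] = max over allowed piece i of (p[i] + R[k−i]).
R[1] = 3
R[2] = max(3+3, 4+0) = 6
R[3] = max(3+6, 4+3, 15+0) = 15
R[4] = max(3+15, 4+6, 15+3, 17+0) = 18
R[5] = max(3+18, 4+15, 15+6, 17+3, 11+0) = 21
R[6] = max(3+21, 4+18, 15+15, 17+6, 11+3, 29+0) = 30
R[7] = max(3+30, 4+21, 15+18, …, 29+3, 35+0) = 35
R[8] = max(3+35, 4+30, 15+21, …, 35+3, 34+0) = 38
R[9] = max(3+38, 4+35, 15+30, …, 34+3, 29+0) = 45
R[10] = max(3+45, 4+38, 15+35, …, 29+3, 25+0) = 50
R[11] = max(3+50, 4+45, 15+38, …, 25+3, 55+0) = 55
R[12] = max(3+55, 4+50, 15+45, …, 55+3, 56+0) = 60
One optimal cutting: 3 + 3 + 3 + 3 → $15 + $15 + $15 + $15 = $60.

60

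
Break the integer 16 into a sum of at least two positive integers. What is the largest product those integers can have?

324

Fill prod[k] for k=2..16: at each k try every first piece i and multiply by the better of (k−i) uncut or prod[k−i].
prod[2] = 1×max(1,0) = 1×1 = 1
prod[3] = max(1×2, 2×1) = 2
prod[4] = max(1×3, 2×2, 3×1) = 4
prod[5] = max(1×4, 2×3, 3×2, 4×1) = 6
prod[6] = max(1×6, 2×4, 3×3, 4×2, 5×1) = 9
prod[7] = max(1×9, 2×6, 3×4, 4×3, 5×2, 6×1) = 12
prod[8] = max(1×12, 2×9, 3×6, …, 6×2, 7×1) = 18
prod[9] = max(1×18, 2×12, 3×9, …, 7×2, 8×1) = 27
prod[10] = max(1×27, 2×18, 3×12, …, 8×2, 9×1) = 36
prod[11] = max(1×36, 2×27, 3×18, …, 9×2, 10×1) = 54
prod[12] = max(1×54, 2×36, 3×27, …, 10×2, 11×1) = 81
prod[13] = max(1×81, 2×54, 3×36, …, 11×2, 12×1) = 108
prod[14] = max(1×108, 2×81, 3×54, …, 12×2, 13×1) = 162
prod[15] = max(1×162, 2×108, 3×81, …, 13×2, 14×1) = 243
prod[16] = max(1×243, 2×162, 3×108, …, 14×2, 15×1) = 324
One optimal split: 3 + 3 + 3 + 3 + 2 + 2; product 3×3×3×3×2×2 = 324.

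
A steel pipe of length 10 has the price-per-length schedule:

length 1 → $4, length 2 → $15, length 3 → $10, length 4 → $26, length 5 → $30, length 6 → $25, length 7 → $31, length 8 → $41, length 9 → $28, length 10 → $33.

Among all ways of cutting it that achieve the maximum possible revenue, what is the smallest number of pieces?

5

Let r[k] be the best obtainable value from length k. For each k, try every first piece i and keep the best of price[i] + r[k−i].
r[1] = 4
r[2] = max(4+4, 15+0) = 15
r[3] = max(4+15, 15+4, 10+0) = 19
r[4] = max(4+19, 15+15, 10+4, 26+0) = 30
r[5] = max(4+30, 15+19, 10+15, 26+4, 30+0) = 34
r[6] = max(4+34, 15+30, 10+19, 26+15, 30+4, 25+0) = 45
r[7] = max(4+45, 15+34, 10+30, …, 25+4, 31+0) = 49
r[8] = max(4+49, 15+45, 10+34, …, 31+4, 41+0) = 60
r[9] = max(4+60, 15+49, 10+45, …, 41+4, 28+0) = 64
r[10] = max(4+64, 15+60, 10+49, …, 28+4, 33+0) = 75
Maximum revenue is $75.
Now minimize piece count subject to staying optimal: for each k, pieces[k] = 1 + min over i with p[i]+r[k−i]=r[k] of pieces[k−i].
pieces[7] = 4
pieces[8] = 4
pieces[9] = 5
pieces[10] = 5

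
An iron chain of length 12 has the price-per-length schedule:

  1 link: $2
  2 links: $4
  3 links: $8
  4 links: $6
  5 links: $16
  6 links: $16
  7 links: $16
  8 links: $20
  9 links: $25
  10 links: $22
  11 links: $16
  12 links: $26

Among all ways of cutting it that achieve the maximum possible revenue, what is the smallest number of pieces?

Consider every possible first cut. r[k] is the best of p[i]+r[k−i] over all sellable i≤k.
r[1] = 2
r[2] = max(2+2, 4+0) = 4
r[3] = max(2+4, 4+2, 8+0) = 8
r[4] = max(2+8, 4+4, 8+2, 6+0) = 10
r[5] = max(2+10, 4+8, 8+4, 6+2, 16+0) = 16
r[6] = max(2+16, 4+10, 8+8, 6+4, 16+2, 16+0) = 18
r[7] = max(2+18, 4+16, 8+10, …, 16+2, 16+0) = 20
r[8] = max(2+20, 4+18, 8+16, …, 16+2, 20+0) = 24
r[9] = max(2+24, 4+20, 8+18, …, 20+2, 25+0) = 26
r[10] = max(2+26, 4+24, 8+20, …, 25+2, 22+0) = 32
r[11] = max(2+32, 4+26, 8+24, …, 22+2, 16+0) = 34
r[12] = max(2+34, 4+32, 8+26, …, 16+2, 26+0) = 36
Maximum revenue is $36.
Now minimize piece count subject to staying optimal: for each k, pieces[k] = 1 + min over i with p[i]+r[k−i]=r[k] of pieces[k−i].
pieces[9] = 3
pieces[10] = 2
pieces[11] = 3
pieces[12] = 3

3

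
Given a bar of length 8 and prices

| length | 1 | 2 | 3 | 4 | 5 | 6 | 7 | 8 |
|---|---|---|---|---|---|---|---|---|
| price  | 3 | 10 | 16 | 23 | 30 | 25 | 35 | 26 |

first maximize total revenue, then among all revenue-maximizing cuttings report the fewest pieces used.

Consider every possible first cut. r[k] is the best of p[i]+r[k−i] over all sellable i≤k.
r[1] = 3
r[2] = 10
r[3] = 16
r[4] = 23
r[5] = 30
r[6] = 33  (first piece 1, then r[5]=30)
r[7] = 40  (first piece 2, then r[5]=30)
r[8] = 46  (first piece 3, then r[5]=30)
Maximum revenue is $46.
Now minimize piece count subject to staying optimal: for each k, pieces[k] = 1 + min over i with p[i]+r[k−i]=r[k] of pieces[k−i].
pieces[5] = 1
pieces[6] = 2
pieces[7] = 2
pieces[8] = 2

2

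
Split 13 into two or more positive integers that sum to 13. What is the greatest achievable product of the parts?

Let f[k] be the best product for length k (with at least one cut). For each first piece i, the rest contributes max(k−i, f[k−i]).
f[2] = 1·max(1,0) = 1·1 = 1
f[3] = max(1·2, 2·1) = 2
f[4] = max(1·3, 2·2, 3·1) = 4
f[5] = max(1·4, 2·3, 3·2, 4·1) = 6
f[6] = max(1·6, 2·4, 3·3, 4·2, 5·1) = 9
f[7] = max(1·9, 2·6, 3·4, 4·3, 5·2, 6·1) = 12
f[8] = max(1·12, 2·9, 3·6, …, 6·2, 7·1) = 18
f[9] = max(1·18, 2·12, 3·9, …, 7·2, 8·1) = 27
f[10] = max(1·27, 2·18, 3·12, …, 8·2, 9·1) = 36
f[11] = max(1·36, 2·27, 3·18, …, 9·2, 10·1) = 54
f[12] = max(1·54, 2·36, 3·27, …, 10·2, 11·1) = 81
f[13] = max(1·81, 2·54, 3·36, …, 11·2, 12·1) = 108
One optimal split: 3 + 3 + 3 + 2 + 2; product 3·3·3·2·2 = 108.

108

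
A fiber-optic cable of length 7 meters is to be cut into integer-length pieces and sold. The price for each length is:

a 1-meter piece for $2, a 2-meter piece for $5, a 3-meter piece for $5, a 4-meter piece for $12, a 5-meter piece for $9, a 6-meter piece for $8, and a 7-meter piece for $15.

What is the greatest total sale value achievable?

19

Consider every possible first cut. v[k] is the best of p[i]+v[k−i] over all sellable i≤k.
v[1] = 2
v[2] = 5
v[3] = 7  (first piece 1, then v[2]=5)
v[4] = 12
v[5] = 14  (first piece 1, then v[4]=12)
v[6] = 17  (first piece 2, then v[4]=12)
v[7] = 19  (first piece 1, then v[6]=17)
One optimal cutting: 4 + 2 + 1 → $12 + $5 + $2 = $19.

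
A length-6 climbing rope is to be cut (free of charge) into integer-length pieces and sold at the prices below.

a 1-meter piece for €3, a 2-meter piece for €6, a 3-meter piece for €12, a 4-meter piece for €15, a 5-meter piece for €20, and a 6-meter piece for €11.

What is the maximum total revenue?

Build R[k] bottom-up: R[k] = max over allowed piece i of (p[i] + R[k−i]).
R[1] = 3
R[2] = 6  (first piece 1, then R[1]=3)
R[3] = 12
R[4] = 15  (first piece 1, then R[3]=12)
R[5] = 20
R[6] = 24  (first piece 3, then R[3]=12)
One optimal cutting: 3 + 3 → €12 + €12 = €24.

24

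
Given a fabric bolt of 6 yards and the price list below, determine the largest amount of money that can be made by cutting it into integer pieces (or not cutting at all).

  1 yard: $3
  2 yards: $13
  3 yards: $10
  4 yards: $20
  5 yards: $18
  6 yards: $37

39

Consider every possible first cut. r[k] is the best of p[i]+r[k−i] over all sellable i≤k.
r[1] = 3
r[2] = 13
r[3] = 16  (first piece 1, then r[2]=13)
r[4] = 26  (first piece 2, then r[2]=13)
r[5] = 29  (first piece 1, then r[4]=26)
r[6] = 39  (first piece 2, then r[4]=26)
One optimal cutting: 2 + 2 + 2 → $13 + $13 + $13 = $39.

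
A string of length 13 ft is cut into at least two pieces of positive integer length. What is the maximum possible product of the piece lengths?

Define P[k] = max over 1≤i<k of i · max(k−i, P[k−i]); the inner max lets the remainder stay uncut if that's better.
Small cases: P[2]=1, P[3]=2, P[4]=4, P[5]=6, P[6]=9, P[7]=12, P[8]=18.
P[9] = 3×max(6,9) = 3×9 = 27
P[10] = 2×max(8,18) = 2×18 = 36
P[11] = 2×max(9,27) = 2×27 = 54
P[12] = 3×max(9,27) = 3×27 = 81
P[13] = 2×max(11,54) = 2×54 = 108
One optimal split: 3 + 3 + 3 + 2 + 2; product 3×3×3×2×2 = 108.

108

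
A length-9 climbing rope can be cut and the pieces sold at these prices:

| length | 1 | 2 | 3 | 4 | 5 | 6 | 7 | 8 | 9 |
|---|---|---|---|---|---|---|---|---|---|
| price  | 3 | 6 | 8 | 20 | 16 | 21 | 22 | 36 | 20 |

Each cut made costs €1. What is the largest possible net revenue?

Consider every possible first cut. r[k] is the best of p[i]+r[k−i] over all sellable i≤k, charging 1 whenever i<k.
r[1] = 3
r[2] = max(3+3-1, 6+0) = 6
r[3] = max(3+6-1, 6+3-1, 8+0) = 8
r[4] = max(3+8-1, 6+6-1, 8+3-1, 20+0) = 20
r[5] = max(3+20-1, 6+8-1, 8+6-1, 20+3-1, 16+0) = 22
r[6] = max(3+22-1, 6+20-1, 8+8-1, 20+6-1, 16+3-1, 21+0) = 25
r[7] = max(3+25-1, 6+22-1, 8+20-1, …, 21+3-1, 22+0) = 27
r[8] = max(3+27-1, 6+25-1, 8+22-1, …, 22+3-1, 36+0) = 39
r[9] = max(3+39-1, 6+27-1, 8+25-1, …, 36+3-1, 20+0) = 41
One optimal plan: pieces 4 + 4 + 1 (2 cuts) → €43 − €2 = €41.

41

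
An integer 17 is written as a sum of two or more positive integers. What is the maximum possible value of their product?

486

Fill P[k] for k=2..17: at each k try every first piece i and multiply by the better of (k−i) uncut or P[k−i].
P[2] = 1·max(1,0) = 1·1 = 1
P[3] = max(1·2, 2·1) = 2
P[4] = max(1·3, 2·2, 3·1) = 4
P[5] = max(1·4, 2·3, 3·2, 4·1) = 6
P[6] = max(1·6, 2·4, 3·3, 4·2, 5·1) = 9
P[7] = max(1·9, 2·6, 3·4, 4·3, 5·2, 6·1) = 12
P[8] = max(1·12, 2·9, 3·6, …, 6·2, 7·1) = 18
P[9] = max(1·18, 2·12, 3·9, …, 7·2, 8·1) = 27
P[10] = max(1·27, 2·18, 3·12, …, 8·2, 9·1) = 36
P[11] = max(1·36, 2·27, 3·18, …, 9·2, 10·1) = 54
P[12] = max(1·54, 2·36, 3·27, …, 10·2, 11·1) = 81
P[13] = max(1·81, 2·54, 3·36, …, 11·2, 12·1) = 108
P[14] = max(1·108, 2·81, 3·54, …, 12·2, 13·1) = 162
P[15] = max(1·162, 2·108, 3·81, …, 13·2, 14·1) = 243
P[16] = max(1·243, 2·162, 3·108, …, 14·2, 15·1) = 324
P[17] = max(1·324, 2·243, 3·162, …, 15·2, 16·1) = 486
One optimal split: 3 + 3 + 3 + 3 + 3 + 2; product 3·3·3·3·3·2 = 486.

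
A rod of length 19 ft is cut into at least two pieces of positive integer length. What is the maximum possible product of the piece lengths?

972

Let prod[k] be the best product for length k (with at least one cut). For each first piece i, the rest contributes max(k−i, prod[k−i]).
prod[2] = 1*max(1,0) = 1*1 = 1
prod[3] = max(1*2, 2*1) = 2
prod[4] = max(1*3, 2*2, 3*1) = 4
prod[5] = max(1*4, 2*3, 3*2, 4*1) = 6
prod[6] = max(1*6, 2*4, 3*3, 4*2, 5*1) = 9
prod[7] = max(1*9, 2*6, 3*4, 4*3, 5*2, 6*1) = 12
prod[8] = max(1*12, 2*9, 3*6, …, 6*2, 7*1) = 18
prod[9] = max(1*18, 2*12, 3*9, …, 7*2, 8*1) = 27
prod[10] = max(1*27, 2*18, 3*12, …, 8*2, 9*1) = 36
prod[11] = max(1*36, 2*27, 3*18, …, 9*2, 10*1) = 54
prod[12] = max(1*54, 2*36, 3*27, …, 10*2, 11*1) = 81
prod[13] = max(1*81, 2*54, 3*36, …, 11*2, 12*1) = 108
prod[14] = max(1*108, 2*81, 3*54, …, 12*2, 13*1) = 162
prod[15] = max(1*162, 2*108, 3*81, …, 13*2, 14*1) = 243
prod[16] = max(1*243, 2*162, 3*108, …, 14*2, 15*1) = 324
prod[17] = max(1*324, 2*243, 3*162, …, 15*2, 16*1) = 486
prod[18] = max(1*486, 2*324, 3*243, …, 16*2, 17*1) = 729
prod[19] = max(1*729, 2*486, 3*324, …, 17*2, 18*1) = 972
One optimal split: 3 + 3 + 3 + 3 + 3 + 2 + 2; product 3*3*3*3*3*2*2 = 972.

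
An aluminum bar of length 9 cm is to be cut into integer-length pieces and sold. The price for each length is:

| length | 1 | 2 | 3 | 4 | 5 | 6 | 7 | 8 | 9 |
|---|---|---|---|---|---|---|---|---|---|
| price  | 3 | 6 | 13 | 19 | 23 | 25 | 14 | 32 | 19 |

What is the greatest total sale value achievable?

42

Consider every possible first cut. r[k] is the best of p[i]+r[k−i] over all sellable i≤k.
r[1] = 3
r[2] = max(3+3, 6+0) = 6
r[3] = max(3+6, 6+3, 13+0) = 13
r[4] = max(3+13, 6+6, 13+3, 19+0) = 19
r[5] = max(3+19, 6+13, 13+6, 19+3, 23+0) = 23
r[6] = max(3+23, 6+19, 13+13, 19+6, 23+3, 25+0) = 26
r[7] = max(3+26, 6+23, 13+19, …, 25+3, 14+0) = 32
r[8] = max(3+32, 6+26, 13+23, …, 14+3, 32+0) = 38
r[9] = max(3+38, 6+32, 13+26, …, 32+3, 19+0) = 42
One optimal cutting: 5 + 4 → $23 + $19 = $42.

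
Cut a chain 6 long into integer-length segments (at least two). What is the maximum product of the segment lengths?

Define m[k] = max over 1≤i<k of i · max(k−i, m[k−i]); the inner max lets the remainder stay uncut if that's better.
m[2] = 1*max(1,0) = 1*1 = 1
m[3] = 1*max(2,1) = 1*2 = 2
m[4] = 2*max(2,1) = 2*2 = 4
m[5] = 2*max(3,2) = 2*3 = 6
m[6] = 3*max(3,2) = 3*3 = 9
One optimal split: 3 + 3; product 3*3 = 9.

9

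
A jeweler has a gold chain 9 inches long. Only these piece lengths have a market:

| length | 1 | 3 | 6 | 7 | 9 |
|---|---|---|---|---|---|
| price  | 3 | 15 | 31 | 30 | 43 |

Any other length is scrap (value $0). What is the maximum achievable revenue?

46

Build best[k] bottom-up: best[k] = max over allowed piece i of (p[i] + best[k−i]).
best[1] = 3
best[2] = 6  (first piece 1, then best[1]=3)
best[3] = 15
best[4] = 18  (first piece 1, then best[3]=15)
best[5] = 21  (first piece 1, then best[4]=18)
best[6] = 31
best[7] = 34  (first piece 1, then best[6]=31)
best[8] = 37  (first piece 1, then best[7]=34)
best[9] = 46  (first piece 3, then best[6]=31)
One optimal cutting: 6 + 3 → $46.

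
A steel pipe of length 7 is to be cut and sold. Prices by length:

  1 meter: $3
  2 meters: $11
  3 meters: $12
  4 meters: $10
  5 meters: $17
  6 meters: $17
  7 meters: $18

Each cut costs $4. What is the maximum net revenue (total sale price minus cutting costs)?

Let r[k] be the best obtainable value from length k. For each k, try every first piece i and keep the best of price[i] + r[k−i] minus the 4 cut fee when i<k.
r[1] = 3
r[2] = 11
r[3] = 12
r[4] = 18  (first piece 2, then r[2]=11)
r[5] = 19  (first piece 2, then r[3]=12)
r[6] = 25  (first piece 2, then r[4]=18)
r[7] = 26  (first piece 2, then r[5]=19)
One optimal plan: pieces 3 + 2 + 2 (2 cuts) → $34 − $8 = $26.

26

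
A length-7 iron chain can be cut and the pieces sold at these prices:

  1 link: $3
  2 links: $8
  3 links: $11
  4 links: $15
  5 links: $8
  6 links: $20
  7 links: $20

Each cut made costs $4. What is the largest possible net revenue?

22

Let r[k] be the best obtainable value from length k. For each k, try every first piece i and keep the best of price[i] + r[k−i] minus the 4 cut fee when i<k.
r[1] = 3
r[2] = 8
r[3] = 11
r[4] = 15
r[5] = 15  (first piece 2, then r[3]=11)
r[6] = 20
r[7] = 22  (first piece 3, then r[4]=15)
One optimal plan: pieces 4 + 3 (1 cut) → $26 − $4 = $22.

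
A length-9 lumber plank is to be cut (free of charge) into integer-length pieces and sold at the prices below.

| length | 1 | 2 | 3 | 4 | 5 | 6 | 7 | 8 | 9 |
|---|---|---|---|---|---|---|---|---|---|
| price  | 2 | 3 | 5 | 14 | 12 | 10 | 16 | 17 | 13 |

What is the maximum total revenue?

Build best[k] bottom-up: best[k] = max over allowed piece i of (p[i] + best[k−i]).
best[1] = 2
best[2] = max(2+2, 3+0) = 4
best[3] = max(2+4, 3+2, 5+0) = 6
best[4] = max(2+6, 3+4, 5+2, 14+0) = 14
best[5] = max(2+14, 3+6, 5+4, 14+2, 12+0) = 16
best[6] = max(2+16, 3+14, 5+6, 14+4, 12+2, 10+0) = 18
best[7] = max(2+18, 3+16, 5+14, …, 10+2, 16+0) = 20
best[8] = max(2+20, 3+18, 5+16, …, 16+2, 17+0) = 28
best[9] = max(2+28, 3+20, 5+18, …, 17+2, 13+0) = 30
One optimal cutting: 4 + 4 + 1 → $14 + $14 + $2 = $30.

30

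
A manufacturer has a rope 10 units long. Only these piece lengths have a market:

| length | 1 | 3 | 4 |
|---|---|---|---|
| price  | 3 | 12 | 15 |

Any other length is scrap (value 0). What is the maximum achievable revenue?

Build best[k] bottom-up: best[k] = max over allowed piece i of (p[i] + best[k−i]).
best[1] = 3
best[2] = 6  (first piece 1, then best[1]=3)
best[3] = max(3+6, 12+0) = 12
best[4] = max(3+12, 12+3, 15+0) = 15
best[5] = max(3+15, 12+6, 15+3) = 18
best[6] = max(3+18, 12+12, 15+6) = 24
best[7] = max(3+24, 12+15, 15+12) = 27
best[8] = max(3+27, 12+18, 15+15) = 30
best[9] = max(3+30, 12+24, 15+18) = 36
best[10] = max(3+36, 12+27, 15+24) = 39
One optimal cutting: 3 + 3 + 3 + 1 → 39.

39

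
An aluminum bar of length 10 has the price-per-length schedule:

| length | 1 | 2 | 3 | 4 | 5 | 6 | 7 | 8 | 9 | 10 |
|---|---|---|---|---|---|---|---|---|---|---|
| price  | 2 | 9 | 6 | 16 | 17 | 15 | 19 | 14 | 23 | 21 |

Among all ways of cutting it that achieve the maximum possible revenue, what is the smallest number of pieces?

5

Build r[k] bottom-up: r[k] = max over allowed piece i of (p[i] + r[k−i]).
r[1] = 2
r[2] = max(2+2, 9+0) = 9
r[3] = max(2+9, 9+2, 6+0) = 11
r[4] = max(2+11, 9+9, 6+2, 16+0) = 18
r[5] = max(2+18, 9+11, 6+9, 16+2, 17+0) = 20
r[6] = max(2+20, 9+18, 6+11, 16+9, 17+2, 15+0) = 27
r[7] = max(2+27, 9+20, 6+18, …, 15+2, 19+0) = 29
r[8] = max(2+29, 9+27, 6+20, …, 19+2, 14+0) = 36
r[9] = max(2+36, 9+29, 6+27, …, 14+2, 23+0) = 38
r[10] = max(2+38, 9+36, 6+29, …, 23+2, 21+0) = 45
Maximum revenue is $45.
Now minimize piece count subject to staying optimal: for each k, pieces[k] = 1 + min over i with p[i]+r[k−i]=r[k] of pieces[k−i].
pieces[7] = 4
pieces[8] = 4
pieces[9] = 5
pieces[10] = 5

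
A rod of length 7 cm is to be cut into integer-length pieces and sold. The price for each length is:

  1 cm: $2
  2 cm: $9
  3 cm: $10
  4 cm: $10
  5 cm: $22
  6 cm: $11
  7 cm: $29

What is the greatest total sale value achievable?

Build v[k] bottom-up: v[k] = max over allowed piece i of (p[i] + v[k−i]).
v[1] = 2
v[2] = 9
v[3] = 11  (first piece 1, then v[2]=9)
v[4] = 18  (first piece 2, then v[2]=9)
v[5] = 22
v[6] = 27  (first piece 2, then v[4]=18)
v[7] = 31  (first piece 2, then v[5]=22)
One optimal cutting: 5 + 2 → $22 + $9 = $31.

31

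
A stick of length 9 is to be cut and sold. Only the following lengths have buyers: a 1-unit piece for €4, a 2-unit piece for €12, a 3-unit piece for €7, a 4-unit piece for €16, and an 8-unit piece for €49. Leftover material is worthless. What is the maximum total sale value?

Let r[k] be the best obtainable value from length k. For each k, try every first piece i and keep the best of price[i] + r[k−i].
r[1] = 4
r[2] = 12
r[3] = 16  (first piece 1, then r[2]=12)
r[4] = 24  (first piece 2, then r[2]=12)
r[5] = 28  (first piece 1, then r[4]=24)
r[6] = 36  (first piece 2, then r[4]=24)
r[7] = 40  (first piece 1, then r[6]=36)
r[8] = 49
r[9] = 53  (first piece 1, then r[8]=49)
One optimal cutting: 8 + 1 → €53.

53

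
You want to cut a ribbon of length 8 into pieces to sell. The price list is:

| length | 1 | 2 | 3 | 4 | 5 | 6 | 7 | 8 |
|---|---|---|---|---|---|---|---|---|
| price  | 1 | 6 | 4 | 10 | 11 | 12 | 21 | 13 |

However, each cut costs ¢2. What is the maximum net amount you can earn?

Consider every possible first cut. v[k] is the best of p[i]+v[k−i] over all sellable i≤k, charging 2 whenever i<k.
v[1] = 1
v[2] = 6
v[3] = 5  (first piece 1, then v[2]=6)
v[4] = 10  (first piece 2, then v[2]=6)
v[5] = 11
v[6] = 14  (first piece 2, then v[4]=10)
v[7] = 21
v[8] = 20  (first piece 1, then v[7]=21)
One optimal plan: pieces 7 + 1 (1 cut) → ¢22 − ¢2 = ¢20.

20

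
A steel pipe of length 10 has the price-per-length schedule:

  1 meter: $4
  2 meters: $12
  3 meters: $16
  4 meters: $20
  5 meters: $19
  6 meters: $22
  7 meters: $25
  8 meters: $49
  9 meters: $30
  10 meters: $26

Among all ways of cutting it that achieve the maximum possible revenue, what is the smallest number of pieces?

2

Consider every possible first cut. r[k] is the best of p[i]+r[k−i] over all sellable i≤k.
r[1] = 4
r[2] = 12
r[3] = 16  (first piece 1, then r[2]=12)
r[4] = 24  (first piece 2, then r[2]=12)
r[5] = 28  (first piece 1, then r[4]=24)
r[6] = 36  (first piece 2, then r[4]=24)
r[7] = 40  (first piece 1, then r[6]=36)
r[8] = 49
r[9] = 53  (first piece 1, then r[8]=49)
r[10] = 61  (first piece 2, then r[8]=49)
Maximum revenue is $61.
Now minimize piece count subject to staying optimal: for each k, pieces[k] = 1 + min over i with p[i]+r[k−i]=r[k] of pieces[k−i].
pieces[7] = 3
pieces[8] = 1
pieces[9] = 2
pieces[10] = 2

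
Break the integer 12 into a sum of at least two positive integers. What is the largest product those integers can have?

81

Define g[k] = max over 1≤i<k of i · max(k−i, g[k−i]); the inner max lets the remainder stay uncut if that's better.
g[2] = 1×max(1,0) = 1×1 = 1
g[3] = 1×max(2,1) = 1×2 = 2
g[4] = 2×max(2,1) = 2×2 = 4
g[5] = 2×max(3,2) = 2×3 = 6
g[6] = 3×max(3,2) = 3×3 = 9
g[7] = 2×max(5,6) = 2×6 = 12
g[8] = 2×max(6,9) = 2×9 = 18
g[9] = 3×max(6,9) = 3×9 = 27
g[10] = 2×max(8,18) = 2×18 = 36
g[11] = 2×max(9,27) = 2×27 = 54
g[12] = 3×max(9,27) = 3×27 = 81
One optimal split: 3 + 3 + 3 + 3; product 3×3×3×3 = 81.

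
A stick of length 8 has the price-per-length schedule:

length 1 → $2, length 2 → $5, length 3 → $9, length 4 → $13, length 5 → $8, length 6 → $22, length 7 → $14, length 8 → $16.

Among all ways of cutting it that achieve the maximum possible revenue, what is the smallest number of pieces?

Consider every possible first cut. r[k] is the best of p[i]+r[k−i] over all sellable i≤k.
r[1] = 2
r[2] = max(2+2, 5+0) = 5
r[3] = max(2+5, 5+2, 9+0) = 9
r[4] = max(2+9, 5+5, 9+2, 13+0) = 13
r[5] = max(2+13, 5+9, 9+5, 13+2, 8+0) = 15
r[6] = max(2+15, 5+13, 9+9, 13+5, 8+2, 22+0) = 22
r[7] = max(2+22, 5+15, 9+13, …, 22+2, 14+0) = 24
r[8] = max(2+24, 5+22, 9+15, …, 14+2, 16+0) = 27
Maximum revenue is $27.
Now minimize piece count subject to staying optimal: for each k, pieces[k] = 1 + min over i with p[i]+r[k−i]=r[k] of pieces[k−i].
pieces[5] = 2
pieces[6] = 1
pieces[7] = 2
pieces[8] = 2

2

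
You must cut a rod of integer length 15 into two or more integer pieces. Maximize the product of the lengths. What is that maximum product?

Fill m[k] for k=2..15: at each k try every first piece i and multiply by the better of (k−i) uncut or m[k−i].
m[2] = 1·max(1,0) = 1·1 = 1
m[3] = 1·max(2,1) = 1·2 = 2
m[4] = 2·max(2,1) = 2·2 = 4
m[5] = 2·max(3,2) = 2·3 = 6
m[6] = 3·max(3,2) = 3·3 = 9
m[7] = 2·max(5,6) = 2·6 = 12
m[8] = 2·max(6,9) = 2·9 = 18
m[9] = 3·max(6,9) = 3·9 = 27
m[10] = 2·max(8,18) = 2·18 = 36
m[11] = 2·max(9,27) = 2·27 = 54
m[12] = 3·max(9,27) = 3·27 = 81
m[13] = 2·max(11,54) = 2·54 = 108
m[14] = 2·max(12,81) = 2·81 = 162
m[15] = 3·max(12,81) = 3·81 = 243
One optimal split: 3 + 3 + 3 + 3 + 3; product 3·3·3·3·3 = 243.

243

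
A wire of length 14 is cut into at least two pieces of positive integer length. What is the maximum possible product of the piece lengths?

162

Define prod[k] = max over 1≤i<k of i · max(k−i, prod[k−i]); the inner max lets the remainder stay uncut if that's better.
prod[2] = 1*max(1,0) = 1*1 = 1
prod[3] = max(1*2, 2*1) = 2
prod[4] = max(1*3, 2*2, 3*1) = 4
prod[5] = max(1*4, 2*3, 3*2, 4*1) = 6
prod[6] = max(1*6, 2*4, 3*3, 4*2, 5*1) = 9
prod[7] = max(1*9, 2*6, 3*4, 4*3, 5*2, 6*1) = 12
prod[8] = max(1*12, 2*9, 3*6, …, 6*2, 7*1) = 18
prod[9] = max(1*18, 2*12, 3*9, …, 7*2, 8*1) = 27
prod[10] = max(1*27, 2*18, 3*12, …, 8*2, 9*1) = 36
prod[11] = max(1*36, 2*27, 3*18, …, 9*2, 10*1) = 54
prod[12] = max(1*54, 2*36, 3*27, …, 10*2, 11*1) = 81
prod[13] = max(1*81, 2*54, 3*36, …, 11*2, 12*1) = 108
prod[14] = max(1*108, 2*81, 3*54, …, 12*2, 13*1) = 162
One optimal split: 3 + 3 + 3 + 3 + 2; product 3*3*3*3*2 = 162.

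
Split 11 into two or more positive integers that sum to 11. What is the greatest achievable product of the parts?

54

Fill m[k] for k=2..11: at each k try every first piece i and multiply by the better of (k−i) uncut or m[k−i].
m[2] = 1×max(1,0) = 1×1 = 1
m[3] = 1×max(2,1) = 1×2 = 2
m[4] = 2×max(2,1) = 2×2 = 4
m[5] = 2×max(3,2) = 2×3 = 6
m[6] = 3×max(3,2) = 3×3 = 9
m[7] = 2×max(5,6) = 2×6 = 12
m[8] = 2×max(6,9) = 2×9 = 18
m[9] = 3×max(6,9) = 3×9 = 27
m[10] = 2×max(8,18) = 2×18 = 36
m[11] = 2×max(9,27) = 2×27 = 54
One optimal split: 3 + 3 + 3 + 2; product 3×3×3×2 = 54.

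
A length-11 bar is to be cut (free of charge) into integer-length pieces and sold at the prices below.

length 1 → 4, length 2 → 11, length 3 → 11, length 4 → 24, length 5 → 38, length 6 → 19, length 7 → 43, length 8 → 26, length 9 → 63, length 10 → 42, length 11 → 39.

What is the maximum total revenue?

Build r[k] bottom-up: r[k] = max over allowed piece i of (p[i] + r[k−i]).
r[1] = 4
r[2] = max(4+4, 11+0) = 11
r[3] = max(4+11, 11+4, 11+0) = 15
r[4] = max(4+15, 11+11, 11+4, 24+0) = 24
r[5] = max(4+24, 11+15, 11+11, 24+4, 38+0) = 38
r[6] = max(4+38, 11+24, 11+15, 24+11, 38+4, 19+0) = 42
r[7] = max(4+42, 11+38, 11+24, …, 19+4, 43+0) = 49
r[8] = max(4+49, 11+42, 11+38, …, 43+4, 26+0) = 53
r[9] = max(4+53, 11+49, 11+42, …, 26+4, 63+0) = 63
r[10] = max(4+63, 11+53, 11+49, …, 63+4, 42+0) = 76
r[11] = max(4+76, 11+63, 11+53, …, 42+4, 39+0) = 80
One optimal cutting: 5 + 5 + 1 → 38 + 38 + 4 = 80.

80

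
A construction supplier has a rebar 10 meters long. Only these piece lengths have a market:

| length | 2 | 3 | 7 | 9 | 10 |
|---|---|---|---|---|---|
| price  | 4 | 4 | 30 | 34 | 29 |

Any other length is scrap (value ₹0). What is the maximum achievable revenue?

Consider every possible first cut. f[k] is the best of p[i]+f[k−i] over all sellable i≤k.
f[1] = 0
f[2] = 4
f[3] = 4
f[4] = 8  (first piece 2, then f[2]=4)
f[5] = 8
f[6] = 12  (first piece 2, then f[4]=8)
f[7] = 30
f[8] = 30
f[9] = 34  (first piece 2, then f[7]=30)
f[10] = 34
One optimal cutting: pieces 7 + 2 with 1 meter of scrap → ₹34.

34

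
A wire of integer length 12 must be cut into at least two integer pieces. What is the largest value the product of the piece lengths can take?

Define prod[k] = max over 1≤i<k of i · max(k−i, prod[k−i]); the inner max lets the remainder stay uncut if that's better.
Small cases: prod[2]=1, prod[3]=2, prod[4]=4, prod[5]=6, prod[6]=9, prod[7]=12.
prod[8] = max(1×12, 2×9, 3×6, …, 6×2, 7×1) = 18
prod[9] = max(1×18, 2×12, 3×9, …, 7×2, 8×1) = 27
prod[10] = max(1×27, 2×18, 3×12, …, 8×2, 9×1) = 36
prod[11] = max(1×36, 2×27, 3×18, …, 9×2, 10×1) = 54
prod[12] = max(1×54, 2×36, 3×27, …, 10×2, 11×1) = 81
One optimal split: 3 + 3 + 3 + 3; product 3×3×3×3 = 81.

81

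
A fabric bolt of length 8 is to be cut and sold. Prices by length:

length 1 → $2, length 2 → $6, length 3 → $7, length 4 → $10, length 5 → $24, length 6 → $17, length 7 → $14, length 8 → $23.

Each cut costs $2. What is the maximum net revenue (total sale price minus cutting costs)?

Build r[k] bottom-up: r[k] = max over allowed piece i of (p[i] + r[k−i]) − 2 per cut.
r[1] = 2
r[2] = max(2+2-2, 6+0) = 6
r[3] = max(2+6-2, 6+2-2, 7+0) = 7
r[4] = max(2+7-2, 6+6-2, 7+2-2, 10+0) = 10
r[5] = max(2+10-2, 6+7-2, 7+6-2, 10+2-2, 24+0) = 24
r[6] = max(2+24-2, 6+10-2, 7+7-2, 10+6-2, 24+2-2, 17+0) = 24
r[7] = max(2+24-2, 6+24-2, 7+10-2, …, 17+2-2, 14+0) = 28
r[8] = max(2+28-2, 6+24-2, 7+24-2, …, 14+2-2, 23+0) = 29
One optimal plan: pieces 5 + 3 (1 cut) → $31 − $2 = $29.

29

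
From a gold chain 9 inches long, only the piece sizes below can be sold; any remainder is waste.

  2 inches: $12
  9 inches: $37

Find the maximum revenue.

Consider every possible first cut. r[k] is the best of p[i]+r[k−i] over all sellable i≤k.
r[1] = 0
r[2] = 12
r[3] = 12
r[4] = 24  (first piece 2, then r[2]=12)
r[5] = 24
r[6] = 36  (first piece 2, then r[4]=24)
r[7] = 36
r[8] = 48  (first piece 2, then r[6]=36)
r[9] = max(12+36, 37+0) = 48
One optimal cutting: pieces 2 + 2 + 2 + 2 with 1 inch of scrap → $48.

48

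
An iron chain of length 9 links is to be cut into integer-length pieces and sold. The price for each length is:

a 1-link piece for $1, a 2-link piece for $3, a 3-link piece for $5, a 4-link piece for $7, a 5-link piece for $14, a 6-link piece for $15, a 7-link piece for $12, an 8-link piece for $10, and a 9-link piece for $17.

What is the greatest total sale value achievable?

21

Build r[k] bottom-up: r[k] = max over allowed piece i of (p[i] + r[k−i]).
r[1] = 1
r[2] = max(1+1, 3+0) = 3
r[3] = max(1+3, 3+1, 5+0) = 5
r[4] = max(1+5, 3+3, 5+1, 7+0) = 7
r[5] = max(1+7, 3+5, 5+3, 7+1, 14+0) = 14
r[6] = max(1+14, 3+7, 5+5, 7+3, 14+1, 15+0) = 15
r[7] = max(1+15, 3+14, 5+7, …, 15+1, 12+0) = 17
r[8] = max(1+17, 3+15, 5+14, …, 12+1, 10+0) = 19
r[9] = max(1+19, 3+17, 5+15, …, 10+1, 17+0) = 21
One optimal cutting: 5 + 4 → $14 + $7 = $21.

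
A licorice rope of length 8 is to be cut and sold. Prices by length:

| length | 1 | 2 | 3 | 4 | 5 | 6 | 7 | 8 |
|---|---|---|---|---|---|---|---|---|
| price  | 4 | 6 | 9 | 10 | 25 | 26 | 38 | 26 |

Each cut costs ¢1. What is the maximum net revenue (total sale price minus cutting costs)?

Let net[k] be the best obtainable value from length k. For each k, try every first piece i and keep the best of price[i] + net[k−i] minus the 1 cut fee when i<k.
net[1] = 4
net[2] = max(4+4-1, 6+0) = 7
net[3] = max(4+7-1, 6+4-1, 9+0) = 10
net[4] = max(4+10-1, 6+7-1, 9+4-1, 10+0) = 13
net[5] = max(4+13-1, 6+10-1, 9+7-1, 10+4-1, 25+0) = 25
net[6] = max(4+25-1, 6+13-1, 9+10-1, 10+7-1, 25+4-1, 26+0) = 28
net[7] = max(4+28-1, 6+25-1, 9+13-1, …, 26+4-1, 38+0) = 38
net[8] = max(4+38-1, 6+28-1, 9+25-1, …, 38+4-1, 26+0) = 41
One optimal plan: pieces 7 + 1 (1 cut) → ¢42 − ¢1 = ¢41.

41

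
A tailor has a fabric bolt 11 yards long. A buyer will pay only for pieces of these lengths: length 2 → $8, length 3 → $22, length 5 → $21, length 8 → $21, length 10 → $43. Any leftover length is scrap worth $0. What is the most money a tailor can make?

Let r[k] be the best obtainable value from length k. For each k, try every first piece i and keep the best of price[i] + r[k−i].
r[1] = 0
r[2] = 8
r[3] = 22
r[4] = 22
r[5] = 30  (first piece 2, then r[3]=22)
r[6] = 44  (first piece 3, then r[3]=22)
r[7] = 44
r[8] = 52  (first piece 2, then r[6]=44)
r[9] = 66  (first piece 3, then r[6]=44)
r[10] = 66
r[11] = 74  (first piece 2, then r[9]=66)
One optimal cutting: 3 + 3 + 3 + 2 → $74.

74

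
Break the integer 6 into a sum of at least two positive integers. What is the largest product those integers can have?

9

Fill f[k] for k=2..6: at each k try every first piece i and multiply by the better of (k−i) uncut or f[k−i].
f[2] = 1*max(1,0) = 1*1 = 1
f[3] = 1*max(2,1) = 1*2 = 2
f[4] = 2*max(2,1) = 2*2 = 4
f[5] = 2*max(3,2) = 2*3 = 6
f[6] = 3*max(3,2) = 3*3 = 9
One optimal split: 3 + 3; product 3*3 = 9.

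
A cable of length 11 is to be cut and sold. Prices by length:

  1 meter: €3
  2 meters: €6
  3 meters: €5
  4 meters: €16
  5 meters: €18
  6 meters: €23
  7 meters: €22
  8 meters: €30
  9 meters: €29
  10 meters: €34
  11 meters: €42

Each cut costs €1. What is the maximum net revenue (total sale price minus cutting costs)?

42

Let net[k] be the best obtainable value from length k. For each k, try every first piece i and keep the best of price[i] + net[k−i] minus the 1 cut fee when i<k.
net[1] = 3
net[2] = max(3+3-1, 6+0) = 6
net[3] = max(3+6-1, 6+3-1, 5+0) = 8
net[4] = max(3+8-1, 6+6-1, 5+3-1, 16+0) = 16
net[5] = max(3+16-1, 6+8-1, 5+6-1, 16+3-1, 18+0) = 18
net[6] = max(3+18-1, 6+16-1, 5+8-1, 16+6-1, 18+3-1, 23+0) = 23
net[7] = max(3+23-1, 6+18-1, 5+16-1, …, 23+3-1, 22+0) = 25
net[8] = max(3+25-1, 6+23-1, 5+18-1, …, 22+3-1, 30+0) = 31
net[9] = max(3+31-1, 6+25-1, 5+23-1, …, 30+3-1, 29+0) = 33
net[10] = max(3+33-1, 6+31-1, 5+25-1, …, 29+3-1, 34+0) = 38
net[11] = max(3+38-1, 6+33-1, 5+31-1, …, 34+3-1, 42+0) = 42
Best is to make no cuts and sell whole for €42.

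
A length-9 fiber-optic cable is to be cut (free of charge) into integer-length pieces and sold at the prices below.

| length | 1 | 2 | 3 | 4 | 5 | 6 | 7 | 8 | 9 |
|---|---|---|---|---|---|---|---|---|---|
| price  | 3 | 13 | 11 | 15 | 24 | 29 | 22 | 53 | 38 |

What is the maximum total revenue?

Consider every possible first cut. r[k] is the best of p[i]+r[k−i] over all sellable i≤k.
r[1] = 3
r[2] = max(3+3, 13+0) = 13
r[3] = max(3+13, 13+3, 11+0) = 16
r[4] = max(3+16, 13+13, 11+3, 15+0) = 26
r[5] = max(3+26, 13+16, 11+13, 15+3, 24+0) = 29
r[6] = max(3+29, 13+26, 11+16, 15+13, 24+3, 29+0) = 39
r[7] = max(3+39, 13+29, 11+26, …, 29+3, 22+0) = 42
r[8] = max(3+42, 13+39, 11+29, …, 22+3, 53+0) = 53
r[9] = max(3+53, 13+42, 11+39, …, 53+3, 38+0) = 56
One optimal cutting: 8 + 1 → $53 + $3 = $56.

56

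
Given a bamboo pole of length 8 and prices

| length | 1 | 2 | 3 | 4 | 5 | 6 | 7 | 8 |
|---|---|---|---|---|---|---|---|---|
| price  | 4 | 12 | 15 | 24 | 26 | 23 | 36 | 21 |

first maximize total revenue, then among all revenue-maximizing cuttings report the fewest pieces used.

2

Let r[k] be the best obtainable value from length k. For each k, try every first piece i and keep the best of price[i] + r[k−i].
r[1] = 4
r[2] = max(4+4, 12+0) = 12
r[3] = max(4+12, 12+4, 15+0) = 16
r[4] = max(4+16, 12+12, 15+4, 24+0) = 24
r[5] = max(4+24, 12+16, 15+12, 24+4, 26+0) = 28
r[6] = max(4+28, 12+24, 15+16, 24+12, 26+4, 23+0) = 36
r[7] = max(4+36, 12+28, 15+24, …, 23+4, 36+0) = 40
r[8] = max(4+40, 12+36, 15+28, …, 36+4, 21+0) = 48
Maximum revenue is $48.
Now minimize piece count subject to staying optimal: for each k, pieces[k] = 1 + min over i with p[i]+r[k−i]=r[k] of pieces[k−i].
pieces[5] = 2
pieces[6] = 2
pieces[7] = 3
pieces[8] = 2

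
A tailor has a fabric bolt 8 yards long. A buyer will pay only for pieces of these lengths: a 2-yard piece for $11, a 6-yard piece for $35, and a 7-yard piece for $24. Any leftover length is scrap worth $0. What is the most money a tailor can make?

46

Let best[k] be the best obtainable value from length k. For each k, try every first piece i and keep the best of price[i] + best[k−i].
best[1] = 0
best[2] = 11
best[3] = 11
best[4] = 22  (first piece 2, then best[2]=11)
best[5] = 22
best[6] = max(11+22, 35+0) = 35
best[7] = max(11+22, 35+0, 24+0) = 35
best[8] = max(11+35, 35+11, 24+0) = 46
One optimal cutting: 6 + 2 → $46.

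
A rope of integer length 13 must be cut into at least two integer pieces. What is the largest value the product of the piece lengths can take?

108

Define g[k] = max over 1≤i<k of i · max(k−i, g[k−i]); the inner max lets the remainder stay uncut if that's better.
g[2] = 1*max(1,0) = 1*1 = 1
g[3] = 1*max(2,1) = 1*2 = 2
g[4] = 2*max(2,1) = 2*2 = 4
g[5] = 2*max(3,2) = 2*3 = 6
g[6] = 3*max(3,2) = 3*3 = 9
g[7] = 2*max(5,6) = 2*6 = 12
g[8] = 2*max(6,9) = 2*9 = 18
g[9] = 3*max(6,9) = 3*9 = 27
g[10] = 2*max(8,18) = 2*18 = 36
g[11] = 2*max(9,27) = 2*27 = 54
g[12] = 3*max(9,27) = 3*27 = 81
g[13] = 2*max(11,54) = 2*54 = 108
One optimal split: 3 + 3 + 3 + 2 + 2; product 3*3*3*2*2 = 108.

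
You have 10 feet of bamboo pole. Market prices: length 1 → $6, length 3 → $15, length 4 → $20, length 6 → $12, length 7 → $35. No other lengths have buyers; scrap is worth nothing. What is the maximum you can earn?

60

Consider every possible first cut. r[k] is the best of p[i]+r[k−i] over all sellable i≤k.
r[1] = 6
r[2] = 12  (first piece 1, then r[1]=6)
r[3] = 18  (first piece 1, then r[2]=12)
r[4] = 24  (first piece 1, then r[3]=18)
r[5] = 30  (first piece 1, then r[4]=24)
r[6] = 36  (first piece 1, then r[5]=30)
r[7] = 42  (first piece 1, then r[6]=36)
r[8] = 48  (first piece 1, then r[7]=42)
r[9] = 54  (first piece 1, then r[8]=48)
r[10] = 60  (first piece 1, then r[9]=54)
One optimal cutting: 1 + 1 + 1 + 1 + 1 + 1 + 1 + 1 + 1 + 1 → $60.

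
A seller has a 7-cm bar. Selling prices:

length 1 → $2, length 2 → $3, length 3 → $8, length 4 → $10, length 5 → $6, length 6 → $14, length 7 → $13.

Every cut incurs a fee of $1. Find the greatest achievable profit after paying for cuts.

Consider every possible first cut. net[k] is the best of p[i]+net[k−i] over all sellable i≤k, charging 1 whenever i<k.
net[1] = 2
net[2] = max(2+2-1, 3+0) = 3
net[3] = max(2+3-1, 3+2-1, 8+0) = 8
net[4] = max(2+8-1, 3+3-1, 8+2-1, 10+0) = 10
net[5] = max(2+10-1, 3+8-1, 8+3-1, 10+2-1, 6+0) = 11
net[6] = max(2+11-1, 3+10-1, 8+8-1, 10+3-1, 6+2-1, 14+0) = 15
net[7] = max(2+15-1, 3+11-1, 8+10-1, …, 14+2-1, 13+0) = 17
One optimal plan: pieces 4 + 3 (1 cut) → $18 − $1 = $17.

17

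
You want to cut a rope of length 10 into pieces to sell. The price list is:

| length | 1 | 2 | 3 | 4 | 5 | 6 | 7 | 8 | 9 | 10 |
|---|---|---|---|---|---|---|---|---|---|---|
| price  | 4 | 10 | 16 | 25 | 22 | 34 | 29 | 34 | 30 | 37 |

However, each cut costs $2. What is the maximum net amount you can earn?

57

Build v[k] bottom-up: v[k] = max over allowed piece i of (p[i] + v[k−i]) − 2 per cut.
v[1] = 4
v[2] = 10
v[3] = 16
v[4] = 25
v[5] = 27  (first piece 1, then v[4]=25)
v[6] = 34
v[7] = 39  (first piece 3, then v[4]=25)
v[8] = 48  (first piece 4, then v[4]=25)
v[9] = 50  (first piece 1, then v[8]=48)
v[10] = 57  (first piece 4, then v[6]=34)
One optimal plan: pieces 6 + 4 (1 cut) → $59 − $2 = $57.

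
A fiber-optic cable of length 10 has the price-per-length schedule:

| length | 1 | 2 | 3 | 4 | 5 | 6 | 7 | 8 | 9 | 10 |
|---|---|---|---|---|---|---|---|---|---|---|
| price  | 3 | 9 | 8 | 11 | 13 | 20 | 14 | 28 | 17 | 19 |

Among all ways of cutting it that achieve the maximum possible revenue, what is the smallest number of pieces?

Let r[k] be the best obtainable value from length k. For each k, try every first piece i and keep the best of price[i] + r[k−i].
r[1] = 3
r[2] = max(3+3, 9+0) = 9
r[3] = max(3+9, 9+3, 8+0) = 12
r[4] = max(3+12, 9+9, 8+3, 11+0) = 18
r[5] = max(3+18, 9+12, 8+9, 11+3, 13+0) = 21
r[6] = max(3+21, 9+18, 8+12, 11+9, 13+3, 20+0) = 27
r[7] = max(3+27, 9+21, 8+18, …, 20+3, 14+0) = 30
r[8] = max(3+30, 9+27, 8+21, …, 14+3, 28+0) = 36
r[9] = max(3+36, 9+30, 8+27, …, 28+3, 17+0) = 39
r[10] = max(3+39, 9+36, 8+30, …, 17+3, 19+0) = 45
Maximum revenue is $45.
Now minimize piece count subject to staying optimal: for each k, pieces[k] = 1 + min over i with p[i]+r[k−i]=r[k] of pieces[k−i].
pieces[7] = 4
pieces[8] = 4
pieces[9] = 5
pieces[10] = 5

5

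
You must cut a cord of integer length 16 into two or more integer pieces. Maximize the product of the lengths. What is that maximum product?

Define m[k] = max over 1≤i<k of i · max(k−i, m[k−i]); the inner max lets the remainder stay uncut if that's better.
Small cases: m[2]=1, m[3]=2, m[4]=4, m[5]=6, m[6]=9, m[7]=12, m[8]=18.
m[9] = 3·max(6,9) = 3·9 = 27
m[10] = 2·max(8,18) = 2·18 = 36
m[11] = 2·max(9,27) = 2·27 = 54
m[12] = 3·max(9,27) = 3·27 = 81
m[13] = 2·max(11,54) = 2·54 = 108
m[14] = 2·max(12,81) = 2·81 = 162
m[15] = 3·max(12,81) = 3·81 = 243
m[16] = 2·max(14,162) = 2·162 = 324
One optimal split: 3 + 3 + 3 + 3 + 2 + 2; product 3·3·3·3·2·2 = 324.

324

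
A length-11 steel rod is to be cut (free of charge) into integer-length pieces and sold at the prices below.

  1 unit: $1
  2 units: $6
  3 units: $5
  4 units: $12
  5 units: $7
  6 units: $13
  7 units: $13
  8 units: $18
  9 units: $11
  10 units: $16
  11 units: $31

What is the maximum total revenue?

31

Build R[k] bottom-up: R[k] = max over allowed piece i of (p[i] + R[k−i]).
R[1] = 1
R[2] = 6
R[3] = 7  (first piece 1, then R[2]=6)
R[4] = 12  (first piece 2, then R[2]=6)
R[5] = 13  (first piece 1, then R[4]=12)
R[6] = 18  (first piece 2, then R[4]=12)
R[7] = 19  (first piece 1, then R[6]=18)
R[8] = 24  (first piece 2, then R[6]=18)
R[9] = 25  (first piece 1, then R[8]=24)
R[10] = 30  (first piece 2, then R[8]=24)
R[11] = 31  (first piece 1, then R[10]=30)
One optimal cutting: 2 + 2 + 2 + 2 + 2 + 1 → $6 + $6 + $6 + $6 + $6 + $1 = $31.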